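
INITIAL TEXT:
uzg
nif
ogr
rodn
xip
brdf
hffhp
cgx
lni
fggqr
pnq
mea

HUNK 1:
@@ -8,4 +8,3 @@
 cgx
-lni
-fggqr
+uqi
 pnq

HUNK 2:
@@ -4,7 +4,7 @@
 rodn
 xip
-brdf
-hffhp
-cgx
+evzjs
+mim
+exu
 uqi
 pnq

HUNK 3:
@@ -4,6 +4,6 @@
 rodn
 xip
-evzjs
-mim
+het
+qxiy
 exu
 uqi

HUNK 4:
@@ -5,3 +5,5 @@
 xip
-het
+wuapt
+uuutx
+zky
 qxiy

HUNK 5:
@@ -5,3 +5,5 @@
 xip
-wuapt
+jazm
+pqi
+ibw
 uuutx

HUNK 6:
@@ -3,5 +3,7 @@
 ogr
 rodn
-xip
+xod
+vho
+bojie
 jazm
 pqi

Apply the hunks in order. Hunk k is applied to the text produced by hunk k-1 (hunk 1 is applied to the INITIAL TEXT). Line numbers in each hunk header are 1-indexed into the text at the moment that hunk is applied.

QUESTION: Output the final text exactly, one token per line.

Hunk 1: at line 8 remove [lni,fggqr] add [uqi] -> 11 lines: uzg nif ogr rodn xip brdf hffhp cgx uqi pnq mea
Hunk 2: at line 4 remove [brdf,hffhp,cgx] add [evzjs,mim,exu] -> 11 lines: uzg nif ogr rodn xip evzjs mim exu uqi pnq mea
Hunk 3: at line 4 remove [evzjs,mim] add [het,qxiy] -> 11 lines: uzg nif ogr rodn xip het qxiy exu uqi pnq mea
Hunk 4: at line 5 remove [het] add [wuapt,uuutx,zky] -> 13 lines: uzg nif ogr rodn xip wuapt uuutx zky qxiy exu uqi pnq mea
Hunk 5: at line 5 remove [wuapt] add [jazm,pqi,ibw] -> 15 lines: uzg nif ogr rodn xip jazm pqi ibw uuutx zky qxiy exu uqi pnq mea
Hunk 6: at line 3 remove [xip] add [xod,vho,bojie] -> 17 lines: uzg nif ogr rodn xod vho bojie jazm pqi ibw uuutx zky qxiy exu uqi pnq mea

Answer: uzg
nif
ogr
rodn
xod
vho
bojie
jazm
pqi
ibw
uuutx
zky
qxiy
exu
uqi
pnq
mea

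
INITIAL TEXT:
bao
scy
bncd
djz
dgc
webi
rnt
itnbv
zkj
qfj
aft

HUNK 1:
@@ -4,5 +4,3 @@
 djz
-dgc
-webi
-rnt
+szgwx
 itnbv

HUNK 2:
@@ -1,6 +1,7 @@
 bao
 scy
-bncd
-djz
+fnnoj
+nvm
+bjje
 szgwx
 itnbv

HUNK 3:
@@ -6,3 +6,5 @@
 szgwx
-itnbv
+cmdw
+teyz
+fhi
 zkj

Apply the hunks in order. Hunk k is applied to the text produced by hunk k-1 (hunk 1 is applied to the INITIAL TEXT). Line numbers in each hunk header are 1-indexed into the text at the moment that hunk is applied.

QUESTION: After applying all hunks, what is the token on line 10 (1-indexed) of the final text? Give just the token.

Answer: zkj

Derivation:
Hunk 1: at line 4 remove [dgc,webi,rnt] add [szgwx] -> 9 lines: bao scy bncd djz szgwx itnbv zkj qfj aft
Hunk 2: at line 1 remove [bncd,djz] add [fnnoj,nvm,bjje] -> 10 lines: bao scy fnnoj nvm bjje szgwx itnbv zkj qfj aft
Hunk 3: at line 6 remove [itnbv] add [cmdw,teyz,fhi] -> 12 lines: bao scy fnnoj nvm bjje szgwx cmdw teyz fhi zkj qfj aft
Final line 10: zkj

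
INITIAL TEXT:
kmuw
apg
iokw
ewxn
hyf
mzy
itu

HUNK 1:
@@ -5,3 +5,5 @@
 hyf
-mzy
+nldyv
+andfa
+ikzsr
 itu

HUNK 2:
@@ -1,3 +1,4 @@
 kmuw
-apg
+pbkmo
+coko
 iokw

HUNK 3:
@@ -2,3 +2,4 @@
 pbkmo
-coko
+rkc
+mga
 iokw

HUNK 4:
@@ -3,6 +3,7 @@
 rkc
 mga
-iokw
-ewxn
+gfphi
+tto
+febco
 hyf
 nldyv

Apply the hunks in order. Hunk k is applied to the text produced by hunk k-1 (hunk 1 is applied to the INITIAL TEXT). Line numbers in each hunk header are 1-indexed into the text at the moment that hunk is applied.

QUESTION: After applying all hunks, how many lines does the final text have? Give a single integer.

Answer: 12

Derivation:
Hunk 1: at line 5 remove [mzy] add [nldyv,andfa,ikzsr] -> 9 lines: kmuw apg iokw ewxn hyf nldyv andfa ikzsr itu
Hunk 2: at line 1 remove [apg] add [pbkmo,coko] -> 10 lines: kmuw pbkmo coko iokw ewxn hyf nldyv andfa ikzsr itu
Hunk 3: at line 2 remove [coko] add [rkc,mga] -> 11 lines: kmuw pbkmo rkc mga iokw ewxn hyf nldyv andfa ikzsr itu
Hunk 4: at line 3 remove [iokw,ewxn] add [gfphi,tto,febco] -> 12 lines: kmuw pbkmo rkc mga gfphi tto febco hyf nldyv andfa ikzsr itu
Final line count: 12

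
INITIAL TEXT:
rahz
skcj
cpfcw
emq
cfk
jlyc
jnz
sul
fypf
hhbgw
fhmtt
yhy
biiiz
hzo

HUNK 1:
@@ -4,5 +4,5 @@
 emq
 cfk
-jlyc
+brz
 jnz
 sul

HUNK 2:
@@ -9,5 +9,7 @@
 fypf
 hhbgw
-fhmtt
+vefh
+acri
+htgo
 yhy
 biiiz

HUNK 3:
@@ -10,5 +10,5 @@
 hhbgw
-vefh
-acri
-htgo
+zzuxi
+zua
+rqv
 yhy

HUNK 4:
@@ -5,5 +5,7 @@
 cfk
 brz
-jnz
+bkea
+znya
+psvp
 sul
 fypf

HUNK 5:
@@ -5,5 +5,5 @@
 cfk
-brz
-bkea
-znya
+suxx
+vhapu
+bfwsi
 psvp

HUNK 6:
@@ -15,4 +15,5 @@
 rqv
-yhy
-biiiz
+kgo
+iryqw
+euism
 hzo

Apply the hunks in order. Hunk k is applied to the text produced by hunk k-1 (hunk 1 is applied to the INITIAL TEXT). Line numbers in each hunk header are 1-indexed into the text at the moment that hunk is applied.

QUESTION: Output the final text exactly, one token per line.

Answer: rahz
skcj
cpfcw
emq
cfk
suxx
vhapu
bfwsi
psvp
sul
fypf
hhbgw
zzuxi
zua
rqv
kgo
iryqw
euism
hzo

Derivation:
Hunk 1: at line 4 remove [jlyc] add [brz] -> 14 lines: rahz skcj cpfcw emq cfk brz jnz sul fypf hhbgw fhmtt yhy biiiz hzo
Hunk 2: at line 9 remove [fhmtt] add [vefh,acri,htgo] -> 16 lines: rahz skcj cpfcw emq cfk brz jnz sul fypf hhbgw vefh acri htgo yhy biiiz hzo
Hunk 3: at line 10 remove [vefh,acri,htgo] add [zzuxi,zua,rqv] -> 16 lines: rahz skcj cpfcw emq cfk brz jnz sul fypf hhbgw zzuxi zua rqv yhy biiiz hzo
Hunk 4: at line 5 remove [jnz] add [bkea,znya,psvp] -> 18 lines: rahz skcj cpfcw emq cfk brz bkea znya psvp sul fypf hhbgw zzuxi zua rqv yhy biiiz hzo
Hunk 5: at line 5 remove [brz,bkea,znya] add [suxx,vhapu,bfwsi] -> 18 lines: rahz skcj cpfcw emq cfk suxx vhapu bfwsi psvp sul fypf hhbgw zzuxi zua rqv yhy biiiz hzo
Hunk 6: at line 15 remove [yhy,biiiz] add [kgo,iryqw,euism] -> 19 lines: rahz skcj cpfcw emq cfk suxx vhapu bfwsi psvp sul fypf hhbgw zzuxi zua rqv kgo iryqw euism hzo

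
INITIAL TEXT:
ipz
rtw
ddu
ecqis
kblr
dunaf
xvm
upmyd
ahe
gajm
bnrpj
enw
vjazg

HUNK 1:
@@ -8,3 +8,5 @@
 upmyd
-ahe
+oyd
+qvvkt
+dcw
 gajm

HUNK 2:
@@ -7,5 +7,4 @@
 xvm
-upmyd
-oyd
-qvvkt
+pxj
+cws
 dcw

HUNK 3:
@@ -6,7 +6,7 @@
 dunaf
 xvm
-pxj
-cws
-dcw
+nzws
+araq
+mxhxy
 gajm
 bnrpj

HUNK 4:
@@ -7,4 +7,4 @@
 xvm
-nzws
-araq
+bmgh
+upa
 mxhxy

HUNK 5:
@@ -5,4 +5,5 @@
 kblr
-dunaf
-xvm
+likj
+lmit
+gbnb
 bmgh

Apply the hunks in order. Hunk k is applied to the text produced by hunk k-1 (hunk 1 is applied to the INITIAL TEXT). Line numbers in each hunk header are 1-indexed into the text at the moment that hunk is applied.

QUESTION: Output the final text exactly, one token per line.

Answer: ipz
rtw
ddu
ecqis
kblr
likj
lmit
gbnb
bmgh
upa
mxhxy
gajm
bnrpj
enw
vjazg

Derivation:
Hunk 1: at line 8 remove [ahe] add [oyd,qvvkt,dcw] -> 15 lines: ipz rtw ddu ecqis kblr dunaf xvm upmyd oyd qvvkt dcw gajm bnrpj enw vjazg
Hunk 2: at line 7 remove [upmyd,oyd,qvvkt] add [pxj,cws] -> 14 lines: ipz rtw ddu ecqis kblr dunaf xvm pxj cws dcw gajm bnrpj enw vjazg
Hunk 3: at line 6 remove [pxj,cws,dcw] add [nzws,araq,mxhxy] -> 14 lines: ipz rtw ddu ecqis kblr dunaf xvm nzws araq mxhxy gajm bnrpj enw vjazg
Hunk 4: at line 7 remove [nzws,araq] add [bmgh,upa] -> 14 lines: ipz rtw ddu ecqis kblr dunaf xvm bmgh upa mxhxy gajm bnrpj enw vjazg
Hunk 5: at line 5 remove [dunaf,xvm] add [likj,lmit,gbnb] -> 15 lines: ipz rtw ddu ecqis kblr likj lmit gbnb bmgh upa mxhxy gajm bnrpj enw vjazg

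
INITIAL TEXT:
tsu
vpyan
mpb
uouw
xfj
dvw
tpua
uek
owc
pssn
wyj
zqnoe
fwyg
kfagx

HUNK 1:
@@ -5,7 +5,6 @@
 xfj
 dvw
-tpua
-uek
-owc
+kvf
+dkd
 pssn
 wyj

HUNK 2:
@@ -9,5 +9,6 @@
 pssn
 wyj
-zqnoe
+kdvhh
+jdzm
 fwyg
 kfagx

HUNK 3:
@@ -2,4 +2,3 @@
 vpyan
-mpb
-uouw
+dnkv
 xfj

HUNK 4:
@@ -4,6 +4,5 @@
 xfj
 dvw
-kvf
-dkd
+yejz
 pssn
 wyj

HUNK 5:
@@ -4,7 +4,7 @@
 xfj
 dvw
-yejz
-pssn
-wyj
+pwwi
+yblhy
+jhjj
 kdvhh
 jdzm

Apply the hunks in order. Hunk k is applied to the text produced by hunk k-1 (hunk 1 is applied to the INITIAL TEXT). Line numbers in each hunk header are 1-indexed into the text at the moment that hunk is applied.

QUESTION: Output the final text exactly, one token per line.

Answer: tsu
vpyan
dnkv
xfj
dvw
pwwi
yblhy
jhjj
kdvhh
jdzm
fwyg
kfagx

Derivation:
Hunk 1: at line 5 remove [tpua,uek,owc] add [kvf,dkd] -> 13 lines: tsu vpyan mpb uouw xfj dvw kvf dkd pssn wyj zqnoe fwyg kfagx
Hunk 2: at line 9 remove [zqnoe] add [kdvhh,jdzm] -> 14 lines: tsu vpyan mpb uouw xfj dvw kvf dkd pssn wyj kdvhh jdzm fwyg kfagx
Hunk 3: at line 2 remove [mpb,uouw] add [dnkv] -> 13 lines: tsu vpyan dnkv xfj dvw kvf dkd pssn wyj kdvhh jdzm fwyg kfagx
Hunk 4: at line 4 remove [kvf,dkd] add [yejz] -> 12 lines: tsu vpyan dnkv xfj dvw yejz pssn wyj kdvhh jdzm fwyg kfagx
Hunk 5: at line 4 remove [yejz,pssn,wyj] add [pwwi,yblhy,jhjj] -> 12 lines: tsu vpyan dnkv xfj dvw pwwi yblhy jhjj kdvhh jdzm fwyg kfagx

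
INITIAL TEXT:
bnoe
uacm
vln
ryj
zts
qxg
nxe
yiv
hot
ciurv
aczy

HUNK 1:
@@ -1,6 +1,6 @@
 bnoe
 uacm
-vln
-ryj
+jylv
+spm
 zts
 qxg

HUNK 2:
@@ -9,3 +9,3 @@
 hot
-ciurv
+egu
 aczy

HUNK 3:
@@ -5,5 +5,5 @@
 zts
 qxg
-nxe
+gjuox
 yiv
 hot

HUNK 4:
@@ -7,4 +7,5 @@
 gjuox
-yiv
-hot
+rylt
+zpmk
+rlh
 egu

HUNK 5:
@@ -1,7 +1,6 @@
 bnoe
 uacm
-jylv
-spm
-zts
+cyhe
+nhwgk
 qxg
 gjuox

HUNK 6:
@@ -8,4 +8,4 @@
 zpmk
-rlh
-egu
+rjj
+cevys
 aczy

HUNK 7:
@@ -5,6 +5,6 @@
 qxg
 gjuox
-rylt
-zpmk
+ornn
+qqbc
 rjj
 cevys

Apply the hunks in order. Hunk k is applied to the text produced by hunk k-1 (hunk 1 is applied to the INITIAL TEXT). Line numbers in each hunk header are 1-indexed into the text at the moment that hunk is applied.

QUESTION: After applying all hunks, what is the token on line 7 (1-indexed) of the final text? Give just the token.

Answer: ornn

Derivation:
Hunk 1: at line 1 remove [vln,ryj] add [jylv,spm] -> 11 lines: bnoe uacm jylv spm zts qxg nxe yiv hot ciurv aczy
Hunk 2: at line 9 remove [ciurv] add [egu] -> 11 lines: bnoe uacm jylv spm zts qxg nxe yiv hot egu aczy
Hunk 3: at line 5 remove [nxe] add [gjuox] -> 11 lines: bnoe uacm jylv spm zts qxg gjuox yiv hot egu aczy
Hunk 4: at line 7 remove [yiv,hot] add [rylt,zpmk,rlh] -> 12 lines: bnoe uacm jylv spm zts qxg gjuox rylt zpmk rlh egu aczy
Hunk 5: at line 1 remove [jylv,spm,zts] add [cyhe,nhwgk] -> 11 lines: bnoe uacm cyhe nhwgk qxg gjuox rylt zpmk rlh egu aczy
Hunk 6: at line 8 remove [rlh,egu] add [rjj,cevys] -> 11 lines: bnoe uacm cyhe nhwgk qxg gjuox rylt zpmk rjj cevys aczy
Hunk 7: at line 5 remove [rylt,zpmk] add [ornn,qqbc] -> 11 lines: bnoe uacm cyhe nhwgk qxg gjuox ornn qqbc rjj cevys aczy
Final line 7: ornn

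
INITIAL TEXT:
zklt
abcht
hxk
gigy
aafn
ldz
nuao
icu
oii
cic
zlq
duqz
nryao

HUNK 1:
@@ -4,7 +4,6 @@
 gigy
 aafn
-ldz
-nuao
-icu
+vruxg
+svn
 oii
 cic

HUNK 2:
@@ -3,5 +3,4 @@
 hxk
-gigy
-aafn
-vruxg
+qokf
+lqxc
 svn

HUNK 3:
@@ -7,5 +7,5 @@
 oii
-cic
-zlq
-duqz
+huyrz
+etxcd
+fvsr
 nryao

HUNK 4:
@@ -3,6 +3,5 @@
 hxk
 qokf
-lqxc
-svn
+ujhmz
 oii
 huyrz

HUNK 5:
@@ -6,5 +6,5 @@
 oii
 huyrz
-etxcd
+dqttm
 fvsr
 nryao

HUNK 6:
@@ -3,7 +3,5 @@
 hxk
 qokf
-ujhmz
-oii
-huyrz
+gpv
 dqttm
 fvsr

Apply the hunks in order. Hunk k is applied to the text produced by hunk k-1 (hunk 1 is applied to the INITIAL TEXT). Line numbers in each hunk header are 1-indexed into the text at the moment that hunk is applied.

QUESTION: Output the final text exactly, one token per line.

Answer: zklt
abcht
hxk
qokf
gpv
dqttm
fvsr
nryao

Derivation:
Hunk 1: at line 4 remove [ldz,nuao,icu] add [vruxg,svn] -> 12 lines: zklt abcht hxk gigy aafn vruxg svn oii cic zlq duqz nryao
Hunk 2: at line 3 remove [gigy,aafn,vruxg] add [qokf,lqxc] -> 11 lines: zklt abcht hxk qokf lqxc svn oii cic zlq duqz nryao
Hunk 3: at line 7 remove [cic,zlq,duqz] add [huyrz,etxcd,fvsr] -> 11 lines: zklt abcht hxk qokf lqxc svn oii huyrz etxcd fvsr nryao
Hunk 4: at line 3 remove [lqxc,svn] add [ujhmz] -> 10 lines: zklt abcht hxk qokf ujhmz oii huyrz etxcd fvsr nryao
Hunk 5: at line 6 remove [etxcd] add [dqttm] -> 10 lines: zklt abcht hxk qokf ujhmz oii huyrz dqttm fvsr nryao
Hunk 6: at line 3 remove [ujhmz,oii,huyrz] add [gpv] -> 8 lines: zklt abcht hxk qokf gpv dqttm fvsr nryao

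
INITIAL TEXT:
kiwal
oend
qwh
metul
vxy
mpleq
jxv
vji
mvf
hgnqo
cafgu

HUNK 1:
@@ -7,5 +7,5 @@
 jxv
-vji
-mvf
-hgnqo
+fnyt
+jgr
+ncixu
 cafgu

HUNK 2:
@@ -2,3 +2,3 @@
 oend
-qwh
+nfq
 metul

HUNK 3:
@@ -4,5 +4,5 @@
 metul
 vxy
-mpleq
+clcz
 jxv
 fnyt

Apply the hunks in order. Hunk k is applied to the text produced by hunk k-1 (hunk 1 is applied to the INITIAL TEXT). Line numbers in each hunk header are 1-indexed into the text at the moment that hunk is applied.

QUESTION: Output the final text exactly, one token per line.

Answer: kiwal
oend
nfq
metul
vxy
clcz
jxv
fnyt
jgr
ncixu
cafgu

Derivation:
Hunk 1: at line 7 remove [vji,mvf,hgnqo] add [fnyt,jgr,ncixu] -> 11 lines: kiwal oend qwh metul vxy mpleq jxv fnyt jgr ncixu cafgu
Hunk 2: at line 2 remove [qwh] add [nfq] -> 11 lines: kiwal oend nfq metul vxy mpleq jxv fnyt jgr ncixu cafgu
Hunk 3: at line 4 remove [mpleq] add [clcz] -> 11 lines: kiwal oend nfq metul vxy clcz jxv fnyt jgr ncixu cafgu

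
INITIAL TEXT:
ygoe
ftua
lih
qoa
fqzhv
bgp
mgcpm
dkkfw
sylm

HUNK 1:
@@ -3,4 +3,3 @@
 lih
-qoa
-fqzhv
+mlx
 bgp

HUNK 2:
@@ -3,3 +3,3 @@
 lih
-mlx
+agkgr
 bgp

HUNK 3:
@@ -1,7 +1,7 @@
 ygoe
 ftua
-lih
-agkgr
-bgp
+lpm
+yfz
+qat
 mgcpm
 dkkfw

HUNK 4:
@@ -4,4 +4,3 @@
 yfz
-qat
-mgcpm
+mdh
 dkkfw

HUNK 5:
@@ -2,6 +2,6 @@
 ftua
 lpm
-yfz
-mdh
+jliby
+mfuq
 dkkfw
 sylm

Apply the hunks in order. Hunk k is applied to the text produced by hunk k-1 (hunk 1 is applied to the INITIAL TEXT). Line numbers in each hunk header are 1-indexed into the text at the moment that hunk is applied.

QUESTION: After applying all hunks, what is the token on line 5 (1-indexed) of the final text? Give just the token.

Hunk 1: at line 3 remove [qoa,fqzhv] add [mlx] -> 8 lines: ygoe ftua lih mlx bgp mgcpm dkkfw sylm
Hunk 2: at line 3 remove [mlx] add [agkgr] -> 8 lines: ygoe ftua lih agkgr bgp mgcpm dkkfw sylm
Hunk 3: at line 1 remove [lih,agkgr,bgp] add [lpm,yfz,qat] -> 8 lines: ygoe ftua lpm yfz qat mgcpm dkkfw sylm
Hunk 4: at line 4 remove [qat,mgcpm] add [mdh] -> 7 lines: ygoe ftua lpm yfz mdh dkkfw sylm
Hunk 5: at line 2 remove [yfz,mdh] add [jliby,mfuq] -> 7 lines: ygoe ftua lpm jliby mfuq dkkfw sylm
Final line 5: mfuq

Answer: mfuq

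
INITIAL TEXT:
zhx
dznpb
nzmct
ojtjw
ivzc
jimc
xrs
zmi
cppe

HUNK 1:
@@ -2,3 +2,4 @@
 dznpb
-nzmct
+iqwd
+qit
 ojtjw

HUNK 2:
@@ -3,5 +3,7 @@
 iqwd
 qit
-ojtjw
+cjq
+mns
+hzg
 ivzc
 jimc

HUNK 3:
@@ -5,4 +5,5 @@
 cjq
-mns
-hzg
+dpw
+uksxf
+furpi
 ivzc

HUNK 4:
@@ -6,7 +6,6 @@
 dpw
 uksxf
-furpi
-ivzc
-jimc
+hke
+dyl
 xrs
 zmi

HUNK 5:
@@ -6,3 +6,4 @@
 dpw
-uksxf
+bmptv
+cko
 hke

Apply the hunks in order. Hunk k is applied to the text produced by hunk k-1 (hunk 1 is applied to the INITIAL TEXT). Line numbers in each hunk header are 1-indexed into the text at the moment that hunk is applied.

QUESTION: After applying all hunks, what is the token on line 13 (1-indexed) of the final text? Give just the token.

Hunk 1: at line 2 remove [nzmct] add [iqwd,qit] -> 10 lines: zhx dznpb iqwd qit ojtjw ivzc jimc xrs zmi cppe
Hunk 2: at line 3 remove [ojtjw] add [cjq,mns,hzg] -> 12 lines: zhx dznpb iqwd qit cjq mns hzg ivzc jimc xrs zmi cppe
Hunk 3: at line 5 remove [mns,hzg] add [dpw,uksxf,furpi] -> 13 lines: zhx dznpb iqwd qit cjq dpw uksxf furpi ivzc jimc xrs zmi cppe
Hunk 4: at line 6 remove [furpi,ivzc,jimc] add [hke,dyl] -> 12 lines: zhx dznpb iqwd qit cjq dpw uksxf hke dyl xrs zmi cppe
Hunk 5: at line 6 remove [uksxf] add [bmptv,cko] -> 13 lines: zhx dznpb iqwd qit cjq dpw bmptv cko hke dyl xrs zmi cppe
Final line 13: cppe

Answer: cppe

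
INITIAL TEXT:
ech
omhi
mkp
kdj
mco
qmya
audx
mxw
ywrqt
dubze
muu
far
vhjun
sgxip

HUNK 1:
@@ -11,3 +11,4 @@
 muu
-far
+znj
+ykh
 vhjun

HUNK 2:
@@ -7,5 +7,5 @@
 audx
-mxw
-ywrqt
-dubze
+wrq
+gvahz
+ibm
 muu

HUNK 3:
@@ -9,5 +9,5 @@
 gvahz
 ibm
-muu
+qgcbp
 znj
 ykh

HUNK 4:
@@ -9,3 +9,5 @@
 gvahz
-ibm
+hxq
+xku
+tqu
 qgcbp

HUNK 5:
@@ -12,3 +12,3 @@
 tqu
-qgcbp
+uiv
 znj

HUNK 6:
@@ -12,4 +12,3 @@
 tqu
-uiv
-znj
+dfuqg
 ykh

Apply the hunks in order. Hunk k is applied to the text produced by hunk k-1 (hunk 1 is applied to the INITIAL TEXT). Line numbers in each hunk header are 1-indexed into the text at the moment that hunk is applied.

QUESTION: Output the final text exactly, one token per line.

Hunk 1: at line 11 remove [far] add [znj,ykh] -> 15 lines: ech omhi mkp kdj mco qmya audx mxw ywrqt dubze muu znj ykh vhjun sgxip
Hunk 2: at line 7 remove [mxw,ywrqt,dubze] add [wrq,gvahz,ibm] -> 15 lines: ech omhi mkp kdj mco qmya audx wrq gvahz ibm muu znj ykh vhjun sgxip
Hunk 3: at line 9 remove [muu] add [qgcbp] -> 15 lines: ech omhi mkp kdj mco qmya audx wrq gvahz ibm qgcbp znj ykh vhjun sgxip
Hunk 4: at line 9 remove [ibm] add [hxq,xku,tqu] -> 17 lines: ech omhi mkp kdj mco qmya audx wrq gvahz hxq xku tqu qgcbp znj ykh vhjun sgxip
Hunk 5: at line 12 remove [qgcbp] add [uiv] -> 17 lines: ech omhi mkp kdj mco qmya audx wrq gvahz hxq xku tqu uiv znj ykh vhjun sgxip
Hunk 6: at line 12 remove [uiv,znj] add [dfuqg] -> 16 lines: ech omhi mkp kdj mco qmya audx wrq gvahz hxq xku tqu dfuqg ykh vhjun sgxip

Answer: ech
omhi
mkp
kdj
mco
qmya
audx
wrq
gvahz
hxq
xku
tqu
dfuqg
ykh
vhjun
sgxip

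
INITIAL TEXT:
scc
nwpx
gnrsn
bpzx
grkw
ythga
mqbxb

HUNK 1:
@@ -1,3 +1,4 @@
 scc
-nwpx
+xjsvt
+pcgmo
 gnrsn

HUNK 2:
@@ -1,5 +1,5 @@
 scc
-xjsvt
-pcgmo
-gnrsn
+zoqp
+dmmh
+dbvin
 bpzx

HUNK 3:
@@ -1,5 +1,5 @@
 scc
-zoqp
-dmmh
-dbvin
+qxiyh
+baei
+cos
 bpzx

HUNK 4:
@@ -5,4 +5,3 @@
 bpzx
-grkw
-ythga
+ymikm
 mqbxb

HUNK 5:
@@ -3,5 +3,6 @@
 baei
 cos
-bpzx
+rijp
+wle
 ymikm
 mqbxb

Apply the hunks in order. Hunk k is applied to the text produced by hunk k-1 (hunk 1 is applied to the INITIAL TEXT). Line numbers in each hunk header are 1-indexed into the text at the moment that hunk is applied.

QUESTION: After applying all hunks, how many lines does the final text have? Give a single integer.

Hunk 1: at line 1 remove [nwpx] add [xjsvt,pcgmo] -> 8 lines: scc xjsvt pcgmo gnrsn bpzx grkw ythga mqbxb
Hunk 2: at line 1 remove [xjsvt,pcgmo,gnrsn] add [zoqp,dmmh,dbvin] -> 8 lines: scc zoqp dmmh dbvin bpzx grkw ythga mqbxb
Hunk 3: at line 1 remove [zoqp,dmmh,dbvin] add [qxiyh,baei,cos] -> 8 lines: scc qxiyh baei cos bpzx grkw ythga mqbxb
Hunk 4: at line 5 remove [grkw,ythga] add [ymikm] -> 7 lines: scc qxiyh baei cos bpzx ymikm mqbxb
Hunk 5: at line 3 remove [bpzx] add [rijp,wle] -> 8 lines: scc qxiyh baei cos rijp wle ymikm mqbxb
Final line count: 8

Answer: 8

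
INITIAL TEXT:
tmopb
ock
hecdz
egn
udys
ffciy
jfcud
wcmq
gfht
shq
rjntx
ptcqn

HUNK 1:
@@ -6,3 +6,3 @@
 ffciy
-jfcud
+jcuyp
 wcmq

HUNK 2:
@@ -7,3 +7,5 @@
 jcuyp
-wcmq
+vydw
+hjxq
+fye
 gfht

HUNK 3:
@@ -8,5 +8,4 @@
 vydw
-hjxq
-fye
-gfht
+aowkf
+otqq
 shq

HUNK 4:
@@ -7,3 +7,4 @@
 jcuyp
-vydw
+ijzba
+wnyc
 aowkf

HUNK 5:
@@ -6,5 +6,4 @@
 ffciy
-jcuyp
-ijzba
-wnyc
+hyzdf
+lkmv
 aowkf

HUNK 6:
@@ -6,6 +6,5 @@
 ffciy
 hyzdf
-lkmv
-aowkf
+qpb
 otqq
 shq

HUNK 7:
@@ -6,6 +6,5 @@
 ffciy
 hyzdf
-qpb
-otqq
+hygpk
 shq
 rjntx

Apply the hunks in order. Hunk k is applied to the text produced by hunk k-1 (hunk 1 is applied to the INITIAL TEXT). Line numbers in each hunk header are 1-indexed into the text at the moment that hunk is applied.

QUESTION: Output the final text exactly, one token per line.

Hunk 1: at line 6 remove [jfcud] add [jcuyp] -> 12 lines: tmopb ock hecdz egn udys ffciy jcuyp wcmq gfht shq rjntx ptcqn
Hunk 2: at line 7 remove [wcmq] add [vydw,hjxq,fye] -> 14 lines: tmopb ock hecdz egn udys ffciy jcuyp vydw hjxq fye gfht shq rjntx ptcqn
Hunk 3: at line 8 remove [hjxq,fye,gfht] add [aowkf,otqq] -> 13 lines: tmopb ock hecdz egn udys ffciy jcuyp vydw aowkf otqq shq rjntx ptcqn
Hunk 4: at line 7 remove [vydw] add [ijzba,wnyc] -> 14 lines: tmopb ock hecdz egn udys ffciy jcuyp ijzba wnyc aowkf otqq shq rjntx ptcqn
Hunk 5: at line 6 remove [jcuyp,ijzba,wnyc] add [hyzdf,lkmv] -> 13 lines: tmopb ock hecdz egn udys ffciy hyzdf lkmv aowkf otqq shq rjntx ptcqn
Hunk 6: at line 6 remove [lkmv,aowkf] add [qpb] -> 12 lines: tmopb ock hecdz egn udys ffciy hyzdf qpb otqq shq rjntx ptcqn
Hunk 7: at line 6 remove [qpb,otqq] add [hygpk] -> 11 lines: tmopb ock hecdz egn udys ffciy hyzdf hygpk shq rjntx ptcqn

Answer: tmopb
ock
hecdz
egn
udys
ffciy
hyzdf
hygpk
shq
rjntx
ptcqn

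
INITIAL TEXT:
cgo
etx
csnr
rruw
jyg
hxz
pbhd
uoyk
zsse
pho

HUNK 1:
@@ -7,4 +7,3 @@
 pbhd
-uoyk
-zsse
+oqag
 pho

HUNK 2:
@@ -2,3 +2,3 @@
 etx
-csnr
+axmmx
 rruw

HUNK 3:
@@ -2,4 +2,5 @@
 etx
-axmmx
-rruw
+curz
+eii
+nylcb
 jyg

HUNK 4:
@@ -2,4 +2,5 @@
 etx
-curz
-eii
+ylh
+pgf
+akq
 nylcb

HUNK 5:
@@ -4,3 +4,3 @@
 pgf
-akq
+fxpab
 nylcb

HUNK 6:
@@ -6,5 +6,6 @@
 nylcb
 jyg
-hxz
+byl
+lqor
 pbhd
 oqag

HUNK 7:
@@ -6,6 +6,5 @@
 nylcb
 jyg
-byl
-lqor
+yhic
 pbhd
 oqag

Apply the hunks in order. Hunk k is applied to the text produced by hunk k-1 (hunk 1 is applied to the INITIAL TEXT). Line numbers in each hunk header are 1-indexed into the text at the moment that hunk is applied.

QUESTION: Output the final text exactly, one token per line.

Hunk 1: at line 7 remove [uoyk,zsse] add [oqag] -> 9 lines: cgo etx csnr rruw jyg hxz pbhd oqag pho
Hunk 2: at line 2 remove [csnr] add [axmmx] -> 9 lines: cgo etx axmmx rruw jyg hxz pbhd oqag pho
Hunk 3: at line 2 remove [axmmx,rruw] add [curz,eii,nylcb] -> 10 lines: cgo etx curz eii nylcb jyg hxz pbhd oqag pho
Hunk 4: at line 2 remove [curz,eii] add [ylh,pgf,akq] -> 11 lines: cgo etx ylh pgf akq nylcb jyg hxz pbhd oqag pho
Hunk 5: at line 4 remove [akq] add [fxpab] -> 11 lines: cgo etx ylh pgf fxpab nylcb jyg hxz pbhd oqag pho
Hunk 6: at line 6 remove [hxz] add [byl,lqor] -> 12 lines: cgo etx ylh pgf fxpab nylcb jyg byl lqor pbhd oqag pho
Hunk 7: at line 6 remove [byl,lqor] add [yhic] -> 11 lines: cgo etx ylh pgf fxpab nylcb jyg yhic pbhd oqag pho

Answer: cgo
etx
ylh
pgf
fxpab
nylcb
jyg
yhic
pbhd
oqag
pho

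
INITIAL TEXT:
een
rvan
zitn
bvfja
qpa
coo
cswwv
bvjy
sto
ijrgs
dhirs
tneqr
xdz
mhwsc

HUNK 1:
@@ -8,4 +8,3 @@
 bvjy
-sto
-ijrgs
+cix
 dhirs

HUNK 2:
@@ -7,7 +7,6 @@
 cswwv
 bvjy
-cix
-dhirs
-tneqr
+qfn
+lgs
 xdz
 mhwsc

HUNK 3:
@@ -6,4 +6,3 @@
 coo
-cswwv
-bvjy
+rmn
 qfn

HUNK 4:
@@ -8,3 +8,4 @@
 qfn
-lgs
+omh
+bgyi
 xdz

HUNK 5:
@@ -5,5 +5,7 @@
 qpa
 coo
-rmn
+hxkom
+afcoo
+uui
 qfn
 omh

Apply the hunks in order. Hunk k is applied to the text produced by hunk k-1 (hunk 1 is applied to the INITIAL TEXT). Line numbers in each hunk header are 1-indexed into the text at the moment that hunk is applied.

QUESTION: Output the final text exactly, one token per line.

Answer: een
rvan
zitn
bvfja
qpa
coo
hxkom
afcoo
uui
qfn
omh
bgyi
xdz
mhwsc

Derivation:
Hunk 1: at line 8 remove [sto,ijrgs] add [cix] -> 13 lines: een rvan zitn bvfja qpa coo cswwv bvjy cix dhirs tneqr xdz mhwsc
Hunk 2: at line 7 remove [cix,dhirs,tneqr] add [qfn,lgs] -> 12 lines: een rvan zitn bvfja qpa coo cswwv bvjy qfn lgs xdz mhwsc
Hunk 3: at line 6 remove [cswwv,bvjy] add [rmn] -> 11 lines: een rvan zitn bvfja qpa coo rmn qfn lgs xdz mhwsc
Hunk 4: at line 8 remove [lgs] add [omh,bgyi] -> 12 lines: een rvan zitn bvfja qpa coo rmn qfn omh bgyi xdz mhwsc
Hunk 5: at line 5 remove [rmn] add [hxkom,afcoo,uui] -> 14 lines: een rvan zitn bvfja qpa coo hxkom afcoo uui qfn omh bgyi xdz mhwsc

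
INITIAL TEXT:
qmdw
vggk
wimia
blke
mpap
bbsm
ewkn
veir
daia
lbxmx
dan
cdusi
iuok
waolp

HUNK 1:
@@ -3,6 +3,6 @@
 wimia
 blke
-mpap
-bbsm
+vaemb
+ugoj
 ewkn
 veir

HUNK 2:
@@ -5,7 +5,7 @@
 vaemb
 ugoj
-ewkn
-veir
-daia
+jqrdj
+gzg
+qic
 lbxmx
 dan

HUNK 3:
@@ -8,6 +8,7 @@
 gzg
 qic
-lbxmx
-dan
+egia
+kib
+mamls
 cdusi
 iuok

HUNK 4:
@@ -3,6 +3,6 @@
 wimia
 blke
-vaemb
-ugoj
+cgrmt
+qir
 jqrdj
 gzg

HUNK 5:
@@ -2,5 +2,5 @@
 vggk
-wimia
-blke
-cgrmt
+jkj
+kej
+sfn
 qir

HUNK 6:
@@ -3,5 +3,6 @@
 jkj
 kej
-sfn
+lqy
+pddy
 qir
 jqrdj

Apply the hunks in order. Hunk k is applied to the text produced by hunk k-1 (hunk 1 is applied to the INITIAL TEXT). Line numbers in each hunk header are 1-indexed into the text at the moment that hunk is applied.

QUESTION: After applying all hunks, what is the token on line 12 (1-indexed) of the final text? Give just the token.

Hunk 1: at line 3 remove [mpap,bbsm] add [vaemb,ugoj] -> 14 lines: qmdw vggk wimia blke vaemb ugoj ewkn veir daia lbxmx dan cdusi iuok waolp
Hunk 2: at line 5 remove [ewkn,veir,daia] add [jqrdj,gzg,qic] -> 14 lines: qmdw vggk wimia blke vaemb ugoj jqrdj gzg qic lbxmx dan cdusi iuok waolp
Hunk 3: at line 8 remove [lbxmx,dan] add [egia,kib,mamls] -> 15 lines: qmdw vggk wimia blke vaemb ugoj jqrdj gzg qic egia kib mamls cdusi iuok waolp
Hunk 4: at line 3 remove [vaemb,ugoj] add [cgrmt,qir] -> 15 lines: qmdw vggk wimia blke cgrmt qir jqrdj gzg qic egia kib mamls cdusi iuok waolp
Hunk 5: at line 2 remove [wimia,blke,cgrmt] add [jkj,kej,sfn] -> 15 lines: qmdw vggk jkj kej sfn qir jqrdj gzg qic egia kib mamls cdusi iuok waolp
Hunk 6: at line 3 remove [sfn] add [lqy,pddy] -> 16 lines: qmdw vggk jkj kej lqy pddy qir jqrdj gzg qic egia kib mamls cdusi iuok waolp
Final line 12: kib

Answer: kib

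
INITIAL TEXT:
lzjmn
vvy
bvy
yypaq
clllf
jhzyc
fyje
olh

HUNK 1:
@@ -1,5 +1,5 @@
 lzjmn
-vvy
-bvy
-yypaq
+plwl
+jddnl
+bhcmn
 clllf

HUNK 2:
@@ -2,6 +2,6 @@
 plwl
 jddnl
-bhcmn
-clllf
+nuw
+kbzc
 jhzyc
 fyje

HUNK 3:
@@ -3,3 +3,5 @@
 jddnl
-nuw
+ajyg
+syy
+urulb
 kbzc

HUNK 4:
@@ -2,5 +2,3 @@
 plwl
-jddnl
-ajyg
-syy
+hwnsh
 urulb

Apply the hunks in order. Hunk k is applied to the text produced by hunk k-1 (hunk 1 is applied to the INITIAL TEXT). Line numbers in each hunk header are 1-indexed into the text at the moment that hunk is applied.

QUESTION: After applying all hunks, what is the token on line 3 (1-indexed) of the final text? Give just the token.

Hunk 1: at line 1 remove [vvy,bvy,yypaq] add [plwl,jddnl,bhcmn] -> 8 lines: lzjmn plwl jddnl bhcmn clllf jhzyc fyje olh
Hunk 2: at line 2 remove [bhcmn,clllf] add [nuw,kbzc] -> 8 lines: lzjmn plwl jddnl nuw kbzc jhzyc fyje olh
Hunk 3: at line 3 remove [nuw] add [ajyg,syy,urulb] -> 10 lines: lzjmn plwl jddnl ajyg syy urulb kbzc jhzyc fyje olh
Hunk 4: at line 2 remove [jddnl,ajyg,syy] add [hwnsh] -> 8 lines: lzjmn plwl hwnsh urulb kbzc jhzyc fyje olh
Final line 3: hwnsh

Answer: hwnsh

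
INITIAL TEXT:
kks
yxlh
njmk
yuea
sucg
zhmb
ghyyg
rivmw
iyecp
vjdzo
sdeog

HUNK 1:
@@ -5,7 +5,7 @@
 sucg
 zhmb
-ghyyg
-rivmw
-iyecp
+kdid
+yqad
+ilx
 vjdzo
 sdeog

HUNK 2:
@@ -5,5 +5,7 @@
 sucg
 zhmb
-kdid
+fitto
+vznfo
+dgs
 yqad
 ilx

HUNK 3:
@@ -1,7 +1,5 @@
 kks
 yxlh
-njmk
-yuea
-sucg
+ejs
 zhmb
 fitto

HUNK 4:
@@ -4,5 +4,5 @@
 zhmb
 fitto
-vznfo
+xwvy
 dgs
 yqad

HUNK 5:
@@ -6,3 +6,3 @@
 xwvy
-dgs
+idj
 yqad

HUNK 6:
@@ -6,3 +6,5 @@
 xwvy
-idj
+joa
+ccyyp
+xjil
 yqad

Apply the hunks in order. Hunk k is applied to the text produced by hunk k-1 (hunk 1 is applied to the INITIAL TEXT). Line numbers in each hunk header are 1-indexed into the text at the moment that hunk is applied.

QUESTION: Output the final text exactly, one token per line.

Answer: kks
yxlh
ejs
zhmb
fitto
xwvy
joa
ccyyp
xjil
yqad
ilx
vjdzo
sdeog

Derivation:
Hunk 1: at line 5 remove [ghyyg,rivmw,iyecp] add [kdid,yqad,ilx] -> 11 lines: kks yxlh njmk yuea sucg zhmb kdid yqad ilx vjdzo sdeog
Hunk 2: at line 5 remove [kdid] add [fitto,vznfo,dgs] -> 13 lines: kks yxlh njmk yuea sucg zhmb fitto vznfo dgs yqad ilx vjdzo sdeog
Hunk 3: at line 1 remove [njmk,yuea,sucg] add [ejs] -> 11 lines: kks yxlh ejs zhmb fitto vznfo dgs yqad ilx vjdzo sdeog
Hunk 4: at line 4 remove [vznfo] add [xwvy] -> 11 lines: kks yxlh ejs zhmb fitto xwvy dgs yqad ilx vjdzo sdeog
Hunk 5: at line 6 remove [dgs] add [idj] -> 11 lines: kks yxlh ejs zhmb fitto xwvy idj yqad ilx vjdzo sdeog
Hunk 6: at line 6 remove [idj] add [joa,ccyyp,xjil] -> 13 lines: kks yxlh ejs zhmb fitto xwvy joa ccyyp xjil yqad ilx vjdzo sdeog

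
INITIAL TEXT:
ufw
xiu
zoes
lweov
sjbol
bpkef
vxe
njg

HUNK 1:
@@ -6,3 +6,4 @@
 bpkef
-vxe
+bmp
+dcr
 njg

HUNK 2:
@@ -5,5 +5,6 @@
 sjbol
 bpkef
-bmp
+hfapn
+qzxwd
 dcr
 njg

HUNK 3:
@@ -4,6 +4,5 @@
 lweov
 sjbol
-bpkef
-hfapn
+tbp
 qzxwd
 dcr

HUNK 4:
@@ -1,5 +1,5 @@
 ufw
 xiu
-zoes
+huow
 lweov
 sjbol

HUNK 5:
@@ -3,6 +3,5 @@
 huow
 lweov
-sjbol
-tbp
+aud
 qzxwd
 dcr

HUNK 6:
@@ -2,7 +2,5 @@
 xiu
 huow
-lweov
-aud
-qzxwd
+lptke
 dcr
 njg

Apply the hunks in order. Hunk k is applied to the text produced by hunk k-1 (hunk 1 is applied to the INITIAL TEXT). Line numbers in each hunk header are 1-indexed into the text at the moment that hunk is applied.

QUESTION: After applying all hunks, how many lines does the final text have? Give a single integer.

Hunk 1: at line 6 remove [vxe] add [bmp,dcr] -> 9 lines: ufw xiu zoes lweov sjbol bpkef bmp dcr njg
Hunk 2: at line 5 remove [bmp] add [hfapn,qzxwd] -> 10 lines: ufw xiu zoes lweov sjbol bpkef hfapn qzxwd dcr njg
Hunk 3: at line 4 remove [bpkef,hfapn] add [tbp] -> 9 lines: ufw xiu zoes lweov sjbol tbp qzxwd dcr njg
Hunk 4: at line 1 remove [zoes] add [huow] -> 9 lines: ufw xiu huow lweov sjbol tbp qzxwd dcr njg
Hunk 5: at line 3 remove [sjbol,tbp] add [aud] -> 8 lines: ufw xiu huow lweov aud qzxwd dcr njg
Hunk 6: at line 2 remove [lweov,aud,qzxwd] add [lptke] -> 6 lines: ufw xiu huow lptke dcr njg
Final line count: 6

Answer: 6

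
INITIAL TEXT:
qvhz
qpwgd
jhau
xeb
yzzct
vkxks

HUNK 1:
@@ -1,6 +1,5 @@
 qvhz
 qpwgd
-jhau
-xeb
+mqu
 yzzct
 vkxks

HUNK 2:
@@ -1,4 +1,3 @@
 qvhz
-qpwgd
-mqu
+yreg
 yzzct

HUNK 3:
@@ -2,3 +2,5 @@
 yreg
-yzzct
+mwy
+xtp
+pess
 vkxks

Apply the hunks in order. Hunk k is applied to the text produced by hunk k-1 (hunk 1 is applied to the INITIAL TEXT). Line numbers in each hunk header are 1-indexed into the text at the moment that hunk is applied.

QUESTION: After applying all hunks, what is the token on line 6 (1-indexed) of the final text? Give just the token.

Hunk 1: at line 1 remove [jhau,xeb] add [mqu] -> 5 lines: qvhz qpwgd mqu yzzct vkxks
Hunk 2: at line 1 remove [qpwgd,mqu] add [yreg] -> 4 lines: qvhz yreg yzzct vkxks
Hunk 3: at line 2 remove [yzzct] add [mwy,xtp,pess] -> 6 lines: qvhz yreg mwy xtp pess vkxks
Final line 6: vkxks

Answer: vkxks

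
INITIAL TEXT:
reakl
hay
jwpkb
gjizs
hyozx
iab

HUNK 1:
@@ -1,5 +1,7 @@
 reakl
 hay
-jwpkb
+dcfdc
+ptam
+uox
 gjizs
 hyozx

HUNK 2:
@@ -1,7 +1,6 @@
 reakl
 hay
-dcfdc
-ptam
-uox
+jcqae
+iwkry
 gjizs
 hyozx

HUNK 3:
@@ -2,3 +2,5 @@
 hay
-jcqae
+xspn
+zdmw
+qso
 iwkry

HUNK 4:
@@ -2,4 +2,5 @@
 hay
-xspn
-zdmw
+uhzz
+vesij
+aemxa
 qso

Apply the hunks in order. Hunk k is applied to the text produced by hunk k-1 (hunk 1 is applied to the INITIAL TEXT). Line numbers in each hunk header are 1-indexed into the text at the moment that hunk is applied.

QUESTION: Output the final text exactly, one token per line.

Answer: reakl
hay
uhzz
vesij
aemxa
qso
iwkry
gjizs
hyozx
iab

Derivation:
Hunk 1: at line 1 remove [jwpkb] add [dcfdc,ptam,uox] -> 8 lines: reakl hay dcfdc ptam uox gjizs hyozx iab
Hunk 2: at line 1 remove [dcfdc,ptam,uox] add [jcqae,iwkry] -> 7 lines: reakl hay jcqae iwkry gjizs hyozx iab
Hunk 3: at line 2 remove [jcqae] add [xspn,zdmw,qso] -> 9 lines: reakl hay xspn zdmw qso iwkry gjizs hyozx iab
Hunk 4: at line 2 remove [xspn,zdmw] add [uhzz,vesij,aemxa] -> 10 lines: reakl hay uhzz vesij aemxa qso iwkry gjizs hyozx iab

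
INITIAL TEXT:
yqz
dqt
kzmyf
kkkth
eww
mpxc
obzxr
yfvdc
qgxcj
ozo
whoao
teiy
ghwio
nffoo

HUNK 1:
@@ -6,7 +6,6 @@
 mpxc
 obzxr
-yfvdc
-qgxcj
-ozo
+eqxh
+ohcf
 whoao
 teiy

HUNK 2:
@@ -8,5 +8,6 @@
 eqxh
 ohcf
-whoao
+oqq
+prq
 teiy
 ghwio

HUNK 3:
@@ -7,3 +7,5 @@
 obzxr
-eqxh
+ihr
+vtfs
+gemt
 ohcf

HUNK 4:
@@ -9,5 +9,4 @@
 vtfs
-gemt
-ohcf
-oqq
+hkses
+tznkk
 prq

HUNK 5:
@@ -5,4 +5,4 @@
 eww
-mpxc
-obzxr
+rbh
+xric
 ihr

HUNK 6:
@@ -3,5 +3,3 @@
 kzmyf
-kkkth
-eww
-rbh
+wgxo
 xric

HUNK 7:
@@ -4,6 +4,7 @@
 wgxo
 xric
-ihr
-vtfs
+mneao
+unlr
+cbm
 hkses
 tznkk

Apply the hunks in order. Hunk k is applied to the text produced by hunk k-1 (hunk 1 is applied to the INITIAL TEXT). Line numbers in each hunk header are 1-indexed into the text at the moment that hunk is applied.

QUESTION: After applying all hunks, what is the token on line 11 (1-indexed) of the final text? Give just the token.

Hunk 1: at line 6 remove [yfvdc,qgxcj,ozo] add [eqxh,ohcf] -> 13 lines: yqz dqt kzmyf kkkth eww mpxc obzxr eqxh ohcf whoao teiy ghwio nffoo
Hunk 2: at line 8 remove [whoao] add [oqq,prq] -> 14 lines: yqz dqt kzmyf kkkth eww mpxc obzxr eqxh ohcf oqq prq teiy ghwio nffoo
Hunk 3: at line 7 remove [eqxh] add [ihr,vtfs,gemt] -> 16 lines: yqz dqt kzmyf kkkth eww mpxc obzxr ihr vtfs gemt ohcf oqq prq teiy ghwio nffoo
Hunk 4: at line 9 remove [gemt,ohcf,oqq] add [hkses,tznkk] -> 15 lines: yqz dqt kzmyf kkkth eww mpxc obzxr ihr vtfs hkses tznkk prq teiy ghwio nffoo
Hunk 5: at line 5 remove [mpxc,obzxr] add [rbh,xric] -> 15 lines: yqz dqt kzmyf kkkth eww rbh xric ihr vtfs hkses tznkk prq teiy ghwio nffoo
Hunk 6: at line 3 remove [kkkth,eww,rbh] add [wgxo] -> 13 lines: yqz dqt kzmyf wgxo xric ihr vtfs hkses tznkk prq teiy ghwio nffoo
Hunk 7: at line 4 remove [ihr,vtfs] add [mneao,unlr,cbm] -> 14 lines: yqz dqt kzmyf wgxo xric mneao unlr cbm hkses tznkk prq teiy ghwio nffoo
Final line 11: prq

Answer: prq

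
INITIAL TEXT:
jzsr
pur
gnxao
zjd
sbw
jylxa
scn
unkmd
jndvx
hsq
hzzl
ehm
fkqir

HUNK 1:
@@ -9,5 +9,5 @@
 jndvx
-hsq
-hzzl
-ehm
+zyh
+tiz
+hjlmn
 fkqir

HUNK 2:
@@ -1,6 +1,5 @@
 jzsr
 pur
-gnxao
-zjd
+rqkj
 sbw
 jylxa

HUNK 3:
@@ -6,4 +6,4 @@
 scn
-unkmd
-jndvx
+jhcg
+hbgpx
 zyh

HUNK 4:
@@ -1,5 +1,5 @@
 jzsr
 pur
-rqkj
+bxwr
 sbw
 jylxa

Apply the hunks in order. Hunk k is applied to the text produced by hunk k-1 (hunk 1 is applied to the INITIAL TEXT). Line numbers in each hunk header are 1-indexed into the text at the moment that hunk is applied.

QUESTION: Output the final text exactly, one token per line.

Answer: jzsr
pur
bxwr
sbw
jylxa
scn
jhcg
hbgpx
zyh
tiz
hjlmn
fkqir

Derivation:
Hunk 1: at line 9 remove [hsq,hzzl,ehm] add [zyh,tiz,hjlmn] -> 13 lines: jzsr pur gnxao zjd sbw jylxa scn unkmd jndvx zyh tiz hjlmn fkqir
Hunk 2: at line 1 remove [gnxao,zjd] add [rqkj] -> 12 lines: jzsr pur rqkj sbw jylxa scn unkmd jndvx zyh tiz hjlmn fkqir
Hunk 3: at line 6 remove [unkmd,jndvx] add [jhcg,hbgpx] -> 12 lines: jzsr pur rqkj sbw jylxa scn jhcg hbgpx zyh tiz hjlmn fkqir
Hunk 4: at line 1 remove [rqkj] add [bxwr] -> 12 lines: jzsr pur bxwr sbw jylxa scn jhcg hbgpx zyh tiz hjlmn fkqir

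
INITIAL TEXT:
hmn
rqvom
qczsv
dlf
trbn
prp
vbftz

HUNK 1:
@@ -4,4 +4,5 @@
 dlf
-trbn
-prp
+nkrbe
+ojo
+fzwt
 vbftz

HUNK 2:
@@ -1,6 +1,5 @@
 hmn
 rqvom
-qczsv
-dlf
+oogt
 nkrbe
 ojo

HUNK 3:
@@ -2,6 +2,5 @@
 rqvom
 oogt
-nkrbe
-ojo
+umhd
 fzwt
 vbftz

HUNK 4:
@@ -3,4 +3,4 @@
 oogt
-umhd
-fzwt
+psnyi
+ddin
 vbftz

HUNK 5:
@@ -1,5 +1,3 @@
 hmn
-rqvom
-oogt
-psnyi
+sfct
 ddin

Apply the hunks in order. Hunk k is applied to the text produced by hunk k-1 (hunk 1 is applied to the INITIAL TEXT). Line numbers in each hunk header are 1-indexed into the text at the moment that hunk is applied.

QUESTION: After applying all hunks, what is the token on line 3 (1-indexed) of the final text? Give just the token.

Hunk 1: at line 4 remove [trbn,prp] add [nkrbe,ojo,fzwt] -> 8 lines: hmn rqvom qczsv dlf nkrbe ojo fzwt vbftz
Hunk 2: at line 1 remove [qczsv,dlf] add [oogt] -> 7 lines: hmn rqvom oogt nkrbe ojo fzwt vbftz
Hunk 3: at line 2 remove [nkrbe,ojo] add [umhd] -> 6 lines: hmn rqvom oogt umhd fzwt vbftz
Hunk 4: at line 3 remove [umhd,fzwt] add [psnyi,ddin] -> 6 lines: hmn rqvom oogt psnyi ddin vbftz
Hunk 5: at line 1 remove [rqvom,oogt,psnyi] add [sfct] -> 4 lines: hmn sfct ddin vbftz
Final line 3: ddin

Answer: ddin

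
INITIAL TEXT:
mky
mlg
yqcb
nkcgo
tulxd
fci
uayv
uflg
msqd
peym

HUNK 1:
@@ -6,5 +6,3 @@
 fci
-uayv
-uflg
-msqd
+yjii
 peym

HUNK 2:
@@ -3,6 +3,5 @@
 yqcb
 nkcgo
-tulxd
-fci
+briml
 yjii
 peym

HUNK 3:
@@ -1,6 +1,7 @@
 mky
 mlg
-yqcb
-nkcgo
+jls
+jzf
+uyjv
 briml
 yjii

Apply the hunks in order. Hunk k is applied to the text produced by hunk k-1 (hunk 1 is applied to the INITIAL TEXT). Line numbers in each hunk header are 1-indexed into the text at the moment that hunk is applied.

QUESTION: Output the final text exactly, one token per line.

Answer: mky
mlg
jls
jzf
uyjv
briml
yjii
peym

Derivation:
Hunk 1: at line 6 remove [uayv,uflg,msqd] add [yjii] -> 8 lines: mky mlg yqcb nkcgo tulxd fci yjii peym
Hunk 2: at line 3 remove [tulxd,fci] add [briml] -> 7 lines: mky mlg yqcb nkcgo briml yjii peym
Hunk 3: at line 1 remove [yqcb,nkcgo] add [jls,jzf,uyjv] -> 8 lines: mky mlg jls jzf uyjv briml yjii peym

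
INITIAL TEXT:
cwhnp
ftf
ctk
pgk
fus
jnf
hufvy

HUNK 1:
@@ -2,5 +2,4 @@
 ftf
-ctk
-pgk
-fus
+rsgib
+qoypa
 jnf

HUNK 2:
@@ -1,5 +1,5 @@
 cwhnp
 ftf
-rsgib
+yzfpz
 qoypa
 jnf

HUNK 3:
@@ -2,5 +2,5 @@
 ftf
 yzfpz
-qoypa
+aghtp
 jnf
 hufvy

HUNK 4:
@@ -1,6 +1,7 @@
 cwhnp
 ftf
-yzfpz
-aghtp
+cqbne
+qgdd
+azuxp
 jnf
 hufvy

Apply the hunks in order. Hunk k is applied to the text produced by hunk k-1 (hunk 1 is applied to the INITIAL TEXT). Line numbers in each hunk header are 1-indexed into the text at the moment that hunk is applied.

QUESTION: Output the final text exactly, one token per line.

Hunk 1: at line 2 remove [ctk,pgk,fus] add [rsgib,qoypa] -> 6 lines: cwhnp ftf rsgib qoypa jnf hufvy
Hunk 2: at line 1 remove [rsgib] add [yzfpz] -> 6 lines: cwhnp ftf yzfpz qoypa jnf hufvy
Hunk 3: at line 2 remove [qoypa] add [aghtp] -> 6 lines: cwhnp ftf yzfpz aghtp jnf hufvy
Hunk 4: at line 1 remove [yzfpz,aghtp] add [cqbne,qgdd,azuxp] -> 7 lines: cwhnp ftf cqbne qgdd azuxp jnf hufvy

Answer: cwhnp
ftf
cqbne
qgdd
azuxp
jnf
hufvy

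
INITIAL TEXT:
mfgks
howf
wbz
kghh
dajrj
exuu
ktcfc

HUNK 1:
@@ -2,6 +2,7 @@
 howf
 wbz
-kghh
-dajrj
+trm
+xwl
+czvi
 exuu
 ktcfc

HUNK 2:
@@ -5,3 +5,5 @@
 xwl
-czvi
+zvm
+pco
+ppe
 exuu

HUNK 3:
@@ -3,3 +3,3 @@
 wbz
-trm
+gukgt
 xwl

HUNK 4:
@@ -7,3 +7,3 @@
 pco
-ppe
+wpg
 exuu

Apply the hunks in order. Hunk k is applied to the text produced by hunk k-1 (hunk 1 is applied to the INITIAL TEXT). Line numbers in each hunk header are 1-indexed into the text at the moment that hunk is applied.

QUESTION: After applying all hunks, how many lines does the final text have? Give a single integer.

Answer: 10

Derivation:
Hunk 1: at line 2 remove [kghh,dajrj] add [trm,xwl,czvi] -> 8 lines: mfgks howf wbz trm xwl czvi exuu ktcfc
Hunk 2: at line 5 remove [czvi] add [zvm,pco,ppe] -> 10 lines: mfgks howf wbz trm xwl zvm pco ppe exuu ktcfc
Hunk 3: at line 3 remove [trm] add [gukgt] -> 10 lines: mfgks howf wbz gukgt xwl zvm pco ppe exuu ktcfc
Hunk 4: at line 7 remove [ppe] add [wpg] -> 10 lines: mfgks howf wbz gukgt xwl zvm pco wpg exuu ktcfc
Final line count: 10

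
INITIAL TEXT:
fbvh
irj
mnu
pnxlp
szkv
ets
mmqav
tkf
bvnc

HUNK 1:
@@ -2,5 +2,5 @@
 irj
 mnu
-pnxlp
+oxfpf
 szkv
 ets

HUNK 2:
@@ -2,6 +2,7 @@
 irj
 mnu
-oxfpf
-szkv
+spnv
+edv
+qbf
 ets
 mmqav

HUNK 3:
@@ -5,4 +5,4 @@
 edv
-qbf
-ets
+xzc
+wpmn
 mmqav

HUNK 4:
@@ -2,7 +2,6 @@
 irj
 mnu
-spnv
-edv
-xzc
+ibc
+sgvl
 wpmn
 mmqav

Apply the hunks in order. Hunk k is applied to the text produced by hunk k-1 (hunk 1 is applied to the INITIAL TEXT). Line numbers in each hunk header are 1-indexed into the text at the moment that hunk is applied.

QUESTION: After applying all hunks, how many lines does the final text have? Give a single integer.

Answer: 9

Derivation:
Hunk 1: at line 2 remove [pnxlp] add [oxfpf] -> 9 lines: fbvh irj mnu oxfpf szkv ets mmqav tkf bvnc
Hunk 2: at line 2 remove [oxfpf,szkv] add [spnv,edv,qbf] -> 10 lines: fbvh irj mnu spnv edv qbf ets mmqav tkf bvnc
Hunk 3: at line 5 remove [qbf,ets] add [xzc,wpmn] -> 10 lines: fbvh irj mnu spnv edv xzc wpmn mmqav tkf bvnc
Hunk 4: at line 2 remove [spnv,edv,xzc] add [ibc,sgvl] -> 9 lines: fbvh irj mnu ibc sgvl wpmn mmqav tkf bvnc
Final line count: 9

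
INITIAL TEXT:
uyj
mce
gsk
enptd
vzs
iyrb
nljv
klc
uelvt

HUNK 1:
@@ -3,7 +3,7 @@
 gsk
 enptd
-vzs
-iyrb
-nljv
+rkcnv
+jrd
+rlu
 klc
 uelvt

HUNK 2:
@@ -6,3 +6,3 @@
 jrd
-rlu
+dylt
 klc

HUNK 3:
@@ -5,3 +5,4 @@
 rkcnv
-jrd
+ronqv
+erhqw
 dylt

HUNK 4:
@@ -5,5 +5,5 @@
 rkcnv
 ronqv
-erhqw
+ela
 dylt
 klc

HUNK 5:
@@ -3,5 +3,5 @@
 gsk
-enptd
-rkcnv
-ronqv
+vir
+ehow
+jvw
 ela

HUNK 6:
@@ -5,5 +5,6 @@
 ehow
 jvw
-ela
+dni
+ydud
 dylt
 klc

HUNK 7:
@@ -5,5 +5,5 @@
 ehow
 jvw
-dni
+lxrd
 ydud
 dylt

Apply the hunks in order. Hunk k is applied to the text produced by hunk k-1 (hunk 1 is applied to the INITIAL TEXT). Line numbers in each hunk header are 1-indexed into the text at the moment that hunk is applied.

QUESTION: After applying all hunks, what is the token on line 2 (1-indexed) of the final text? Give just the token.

Answer: mce

Derivation:
Hunk 1: at line 3 remove [vzs,iyrb,nljv] add [rkcnv,jrd,rlu] -> 9 lines: uyj mce gsk enptd rkcnv jrd rlu klc uelvt
Hunk 2: at line 6 remove [rlu] add [dylt] -> 9 lines: uyj mce gsk enptd rkcnv jrd dylt klc uelvt
Hunk 3: at line 5 remove [jrd] add [ronqv,erhqw] -> 10 lines: uyj mce gsk enptd rkcnv ronqv erhqw dylt klc uelvt
Hunk 4: at line 5 remove [erhqw] add [ela] -> 10 lines: uyj mce gsk enptd rkcnv ronqv ela dylt klc uelvt
Hunk 5: at line 3 remove [enptd,rkcnv,ronqv] add [vir,ehow,jvw] -> 10 lines: uyj mce gsk vir ehow jvw ela dylt klc uelvt
Hunk 6: at line 5 remove [ela] add [dni,ydud] -> 11 lines: uyj mce gsk vir ehow jvw dni ydud dylt klc uelvt
Hunk 7: at line 5 remove [dni] add [lxrd] -> 11 lines: uyj mce gsk vir ehow jvw lxrd ydud dylt klc uelvt
Final line 2: mce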